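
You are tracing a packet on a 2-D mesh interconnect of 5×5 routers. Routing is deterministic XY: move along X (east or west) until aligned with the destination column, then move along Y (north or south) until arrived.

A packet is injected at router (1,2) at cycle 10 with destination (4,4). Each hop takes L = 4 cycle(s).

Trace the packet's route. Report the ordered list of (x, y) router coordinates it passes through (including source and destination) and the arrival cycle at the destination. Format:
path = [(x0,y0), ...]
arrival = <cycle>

path = [(1,2), (2,2), (3,2), (4,2), (4,3), (4,4)]
arrival = 30

t=10: at (1,2)
t=14: at (2,2) after E
t=18: at (3,2) after E
t=22: at (4,2) after E
t=26: at (4,3) after N
t=30: at (4,4) after N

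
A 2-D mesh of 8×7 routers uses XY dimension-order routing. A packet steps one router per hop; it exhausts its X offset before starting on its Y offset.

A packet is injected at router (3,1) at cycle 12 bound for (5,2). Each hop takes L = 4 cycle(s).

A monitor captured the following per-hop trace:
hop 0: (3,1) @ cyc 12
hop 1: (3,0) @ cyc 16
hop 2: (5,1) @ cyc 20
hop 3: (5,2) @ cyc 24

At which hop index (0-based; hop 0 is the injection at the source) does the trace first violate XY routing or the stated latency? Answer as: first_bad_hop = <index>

hop 1: step (+0,-1), +4 cyc — BAD: Y-move but x=3≠5

first_bad_hop = 1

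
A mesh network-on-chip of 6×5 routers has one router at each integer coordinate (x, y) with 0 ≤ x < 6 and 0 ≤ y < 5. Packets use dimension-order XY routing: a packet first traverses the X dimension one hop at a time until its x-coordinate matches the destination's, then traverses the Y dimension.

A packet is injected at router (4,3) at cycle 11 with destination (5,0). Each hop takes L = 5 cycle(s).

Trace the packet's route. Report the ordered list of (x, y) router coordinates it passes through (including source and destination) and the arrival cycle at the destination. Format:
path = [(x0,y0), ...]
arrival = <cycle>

src (4,3)  cyc=11
E→(5,3)  cyc=16
S→(5,2)  cyc=21
S→(5,1)  cyc=26
S→(5,0)  cyc=31

path = [(4,3), (5,3), (5,2), (5,1), (5,0)]
arrival = 31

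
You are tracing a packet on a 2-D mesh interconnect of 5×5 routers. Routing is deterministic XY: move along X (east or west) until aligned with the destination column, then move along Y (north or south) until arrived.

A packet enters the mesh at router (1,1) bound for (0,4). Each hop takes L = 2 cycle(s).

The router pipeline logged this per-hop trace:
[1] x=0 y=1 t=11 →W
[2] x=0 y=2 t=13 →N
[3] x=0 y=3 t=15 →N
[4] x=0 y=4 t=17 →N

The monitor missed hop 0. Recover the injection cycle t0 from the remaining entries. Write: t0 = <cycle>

At hop 1 the cycle is 11; in general cyc_k = t0 + kL.
Subtract one hop: t0 = 11 − 2 = 9.

t0 = 9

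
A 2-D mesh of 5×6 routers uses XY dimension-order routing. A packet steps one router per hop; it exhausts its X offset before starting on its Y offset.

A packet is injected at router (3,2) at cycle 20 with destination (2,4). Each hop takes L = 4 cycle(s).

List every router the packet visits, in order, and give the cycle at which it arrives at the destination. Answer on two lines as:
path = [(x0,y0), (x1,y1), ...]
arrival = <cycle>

  0. router=(3,2) cycle=20 (inject)
  1. router=(2,2) cycle=24 dir=W
  2. router=(2,3) cycle=28 dir=N
  3. router=(2,4) cycle=32 dir=N

path = [(3,2), (2,2), (2,3), (2,4)]
arrival = 32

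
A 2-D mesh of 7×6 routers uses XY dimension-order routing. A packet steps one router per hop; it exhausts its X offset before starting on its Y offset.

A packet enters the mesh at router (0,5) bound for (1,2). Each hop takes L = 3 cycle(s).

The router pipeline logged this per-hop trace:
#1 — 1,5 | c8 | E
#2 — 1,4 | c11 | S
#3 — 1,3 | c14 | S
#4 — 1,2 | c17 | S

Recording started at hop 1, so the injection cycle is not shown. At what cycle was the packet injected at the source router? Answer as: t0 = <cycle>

t0 = 5

cyc[1] = 8 and cyc[k] = t0 + k·L for every k.
Subtract one hop: t0 = 8 − 3 = 5.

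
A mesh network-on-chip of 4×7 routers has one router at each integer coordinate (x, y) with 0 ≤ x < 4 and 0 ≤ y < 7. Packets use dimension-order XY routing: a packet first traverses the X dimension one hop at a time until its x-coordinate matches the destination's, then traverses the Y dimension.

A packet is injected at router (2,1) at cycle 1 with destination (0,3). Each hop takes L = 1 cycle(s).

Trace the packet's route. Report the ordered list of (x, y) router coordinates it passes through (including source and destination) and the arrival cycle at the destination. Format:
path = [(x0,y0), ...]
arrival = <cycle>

t=1: at (2,1)
t=2: at (1,1) after W
t=3: at (0,1) after W
t=4: at (0,2) after N
t=5: at (0,3) after N

path = [(2,1), (1,1), (0,1), (0,2), (0,3)]
arrival = 5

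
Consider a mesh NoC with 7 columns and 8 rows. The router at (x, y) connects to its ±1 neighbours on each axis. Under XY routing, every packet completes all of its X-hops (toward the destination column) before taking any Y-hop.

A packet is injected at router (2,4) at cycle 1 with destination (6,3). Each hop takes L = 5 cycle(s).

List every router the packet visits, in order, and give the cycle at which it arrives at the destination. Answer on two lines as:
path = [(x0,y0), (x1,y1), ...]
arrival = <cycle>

path = [(2,4), (3,4), (4,4), (5,4), (6,4), (6,3)]
arrival = 26

  0. router=(2,4) cycle=1 (inject)
  1. router=(3,4) cycle=6 dir=E
  2. router=(4,4) cycle=11 dir=E
  3. router=(5,4) cycle=16 dir=E
  4. router=(6,4) cycle=21 dir=E
  5. router=(6,3) cycle=26 dir=S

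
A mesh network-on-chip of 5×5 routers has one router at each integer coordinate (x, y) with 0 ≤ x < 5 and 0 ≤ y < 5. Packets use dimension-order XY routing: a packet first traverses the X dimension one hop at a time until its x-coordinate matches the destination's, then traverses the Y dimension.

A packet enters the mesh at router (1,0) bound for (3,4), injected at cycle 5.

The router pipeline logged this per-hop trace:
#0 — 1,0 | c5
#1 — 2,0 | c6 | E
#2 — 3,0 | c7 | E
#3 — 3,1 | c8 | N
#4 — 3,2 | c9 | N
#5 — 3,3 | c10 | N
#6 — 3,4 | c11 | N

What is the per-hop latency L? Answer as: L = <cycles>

From hop 0 (5) to hop 1 (6): +1 cycles.
One hop costs L cycles, so L = 1.

L = 1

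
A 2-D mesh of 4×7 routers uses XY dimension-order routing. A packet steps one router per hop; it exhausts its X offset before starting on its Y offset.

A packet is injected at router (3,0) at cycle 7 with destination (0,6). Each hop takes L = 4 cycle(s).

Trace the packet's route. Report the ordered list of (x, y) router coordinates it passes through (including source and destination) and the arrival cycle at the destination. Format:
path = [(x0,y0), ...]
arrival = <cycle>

path = [(3,0), (2,0), (1,0), (0,0), (0,1), (0,2), (0,3), (0,4), (0,5), (0,6)]
arrival = 43

#0 — 3,0 | c7
#1 — 2,0 | c11 | W
#2 — 1,0 | c15 | W
#3 — 0,0 | c19 | W
#4 — 0,1 | c23 | N
#5 — 0,2 | c27 | N
#6 — 0,3 | c31 | N
#7 — 0,4 | c35 | N
#8 — 0,5 | c39 | N
#9 — 0,6 | c43 | N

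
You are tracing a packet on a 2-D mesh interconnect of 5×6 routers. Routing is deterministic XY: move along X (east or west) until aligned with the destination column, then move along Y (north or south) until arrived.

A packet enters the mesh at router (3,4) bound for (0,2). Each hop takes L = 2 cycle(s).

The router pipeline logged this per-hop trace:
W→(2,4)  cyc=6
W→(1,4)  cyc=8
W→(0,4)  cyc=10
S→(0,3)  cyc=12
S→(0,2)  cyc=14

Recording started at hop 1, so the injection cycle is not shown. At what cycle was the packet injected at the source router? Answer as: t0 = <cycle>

t0 = 4

cyc[1] = 6 and cyc[k] = t0 + k·L for every k.
Therefore t0 = 6 − L = 4.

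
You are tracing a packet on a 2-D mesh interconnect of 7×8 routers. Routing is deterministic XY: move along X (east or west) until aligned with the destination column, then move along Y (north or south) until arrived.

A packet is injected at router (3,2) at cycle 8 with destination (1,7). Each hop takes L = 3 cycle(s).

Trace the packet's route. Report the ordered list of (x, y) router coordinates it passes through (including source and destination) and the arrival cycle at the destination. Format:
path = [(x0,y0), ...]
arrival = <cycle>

hop 0: (3,2) @ cyc 8
hop 1: (2,2) @ cyc 11  [W]
hop 2: (1,2) @ cyc 14  [W]
hop 3: (1,3) @ cyc 17  [N]
hop 4: (1,4) @ cyc 20  [N]
hop 5: (1,5) @ cyc 23  [N]
hop 6: (1,6) @ cyc 26  [N]
hop 7: (1,7) @ cyc 29  [N]

path = [(3,2), (2,2), (1,2), (1,3), (1,4), (1,5), (1,6), (1,7)]
arrival = 29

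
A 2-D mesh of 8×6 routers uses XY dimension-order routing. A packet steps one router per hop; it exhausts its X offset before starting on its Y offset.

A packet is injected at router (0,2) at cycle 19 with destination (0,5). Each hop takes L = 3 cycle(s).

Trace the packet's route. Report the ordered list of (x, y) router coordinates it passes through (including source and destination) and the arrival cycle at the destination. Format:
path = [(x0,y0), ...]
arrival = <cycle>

path = [(0,2), (0,3), (0,4), (0,5)]
arrival = 28

  0. router=(0,2) cycle=19 (inject)
  1. router=(0,3) cycle=22 dir=N
  2. router=(0,4) cycle=25 dir=N
  3. router=(0,5) cycle=28 dir=N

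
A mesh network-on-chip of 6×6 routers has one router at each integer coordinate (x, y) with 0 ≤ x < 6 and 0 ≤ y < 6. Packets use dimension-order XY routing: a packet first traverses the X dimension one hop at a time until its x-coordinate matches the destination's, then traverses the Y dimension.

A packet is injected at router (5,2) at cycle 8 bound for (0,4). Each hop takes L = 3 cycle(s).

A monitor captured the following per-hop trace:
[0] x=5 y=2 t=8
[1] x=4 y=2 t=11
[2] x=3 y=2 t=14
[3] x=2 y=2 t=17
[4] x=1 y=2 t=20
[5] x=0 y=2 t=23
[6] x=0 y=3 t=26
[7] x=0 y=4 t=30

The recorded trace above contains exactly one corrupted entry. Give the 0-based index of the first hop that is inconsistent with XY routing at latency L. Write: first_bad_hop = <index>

hop 1: step (-1,+0), +3 cyc — ok
hop 2: step (-1,+0), +3 cyc — ok
hop 3: step (-1,+0), +3 cyc — ok
hop 4: step (-1,+0), +3 cyc — ok
hop 5: step (-1,+0), +3 cyc — ok
hop 6: step (+0,+1), +3 cyc — ok
hop 7: step (+0,+1), +4 cyc — BAD: Δcyc=4≠L

first_bad_hop = 7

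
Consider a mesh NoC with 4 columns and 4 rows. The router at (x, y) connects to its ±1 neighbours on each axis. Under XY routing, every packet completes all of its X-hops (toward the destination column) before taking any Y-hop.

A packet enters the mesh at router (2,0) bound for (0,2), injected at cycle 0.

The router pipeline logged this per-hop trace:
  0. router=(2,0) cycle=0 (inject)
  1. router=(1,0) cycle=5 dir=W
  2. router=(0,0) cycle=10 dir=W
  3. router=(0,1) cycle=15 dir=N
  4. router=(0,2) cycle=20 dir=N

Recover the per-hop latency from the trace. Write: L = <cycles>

L = 5

Between hops 0 and 1 the cycle counter advances 5 − 0 = 5.
Each hop adds L, hence L = 5.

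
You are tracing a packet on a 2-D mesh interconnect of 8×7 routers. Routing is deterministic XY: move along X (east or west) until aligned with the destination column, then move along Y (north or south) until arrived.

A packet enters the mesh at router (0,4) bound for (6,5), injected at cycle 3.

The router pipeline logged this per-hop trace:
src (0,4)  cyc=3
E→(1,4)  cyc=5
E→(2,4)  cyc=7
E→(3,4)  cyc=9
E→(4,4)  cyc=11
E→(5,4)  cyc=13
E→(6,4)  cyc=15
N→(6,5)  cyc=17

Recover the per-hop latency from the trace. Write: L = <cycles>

L = 2

From hop 0 (3) to hop 1 (5): +2 cycles.
Per-hop latency L = Δcyc = 2.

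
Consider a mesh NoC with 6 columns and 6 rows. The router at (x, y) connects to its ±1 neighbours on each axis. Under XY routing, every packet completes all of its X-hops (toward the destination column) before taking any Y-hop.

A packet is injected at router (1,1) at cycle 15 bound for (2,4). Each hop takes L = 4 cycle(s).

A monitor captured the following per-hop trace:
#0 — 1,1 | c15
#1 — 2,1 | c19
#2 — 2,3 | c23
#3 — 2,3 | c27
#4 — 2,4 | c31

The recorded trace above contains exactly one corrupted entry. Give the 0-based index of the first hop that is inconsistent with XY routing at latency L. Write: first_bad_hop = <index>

[1] (+1,+0) / 4c ⇒ ok
[2] (+0,+2) / 4c ⇒ BAD: non-unit step

first_bad_hop = 2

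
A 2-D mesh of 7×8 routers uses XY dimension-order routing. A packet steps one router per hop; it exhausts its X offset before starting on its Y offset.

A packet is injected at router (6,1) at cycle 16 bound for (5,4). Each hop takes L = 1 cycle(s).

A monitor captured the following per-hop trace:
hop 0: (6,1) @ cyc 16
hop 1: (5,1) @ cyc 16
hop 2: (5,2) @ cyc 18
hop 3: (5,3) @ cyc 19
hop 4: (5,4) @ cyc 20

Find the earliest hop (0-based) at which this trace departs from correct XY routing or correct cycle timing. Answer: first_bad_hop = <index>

first_bad_hop = 1

[1] (-1,+0) / 0c ⇒ BAD: Δcyc=0≠L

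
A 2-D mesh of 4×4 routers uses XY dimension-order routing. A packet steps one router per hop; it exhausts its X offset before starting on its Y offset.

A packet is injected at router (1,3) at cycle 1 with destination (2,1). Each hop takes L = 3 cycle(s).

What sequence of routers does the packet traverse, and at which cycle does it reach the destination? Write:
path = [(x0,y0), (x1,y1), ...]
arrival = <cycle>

path = [(1,3), (2,3), (2,2), (2,1)]
arrival = 10

t=1: at (1,3)
t=4: at (2,3) after E
t=7: at (2,2) after S
t=10: at (2,1) after S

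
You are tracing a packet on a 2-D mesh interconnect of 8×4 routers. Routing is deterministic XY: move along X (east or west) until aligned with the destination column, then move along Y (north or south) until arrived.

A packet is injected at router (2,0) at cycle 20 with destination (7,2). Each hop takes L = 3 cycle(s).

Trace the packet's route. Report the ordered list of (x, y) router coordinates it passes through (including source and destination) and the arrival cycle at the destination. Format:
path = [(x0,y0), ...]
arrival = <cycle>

#0 — 2,0 | c20
#1 — 3,0 | c23 | E
#2 — 4,0 | c26 | E
#3 — 5,0 | c29 | E
#4 — 6,0 | c32 | E
#5 — 7,0 | c35 | E
#6 — 7,1 | c38 | N
#7 — 7,2 | c41 | N

path = [(2,0), (3,0), (4,0), (5,0), (6,0), (7,0), (7,1), (7,2)]
arrival = 41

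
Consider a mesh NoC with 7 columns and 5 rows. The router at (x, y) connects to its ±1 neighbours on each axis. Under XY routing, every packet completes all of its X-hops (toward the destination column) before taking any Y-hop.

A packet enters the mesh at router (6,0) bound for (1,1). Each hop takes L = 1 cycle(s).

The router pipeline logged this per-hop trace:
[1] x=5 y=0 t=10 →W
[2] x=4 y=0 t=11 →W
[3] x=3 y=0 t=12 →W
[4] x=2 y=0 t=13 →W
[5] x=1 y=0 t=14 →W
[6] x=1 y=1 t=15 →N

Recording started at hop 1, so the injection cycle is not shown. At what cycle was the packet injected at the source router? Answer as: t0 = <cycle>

t0 = 9

The first recorded entry is hop 1 at cycle 10.
Subtract one hop: t0 = 10 − 1 = 9.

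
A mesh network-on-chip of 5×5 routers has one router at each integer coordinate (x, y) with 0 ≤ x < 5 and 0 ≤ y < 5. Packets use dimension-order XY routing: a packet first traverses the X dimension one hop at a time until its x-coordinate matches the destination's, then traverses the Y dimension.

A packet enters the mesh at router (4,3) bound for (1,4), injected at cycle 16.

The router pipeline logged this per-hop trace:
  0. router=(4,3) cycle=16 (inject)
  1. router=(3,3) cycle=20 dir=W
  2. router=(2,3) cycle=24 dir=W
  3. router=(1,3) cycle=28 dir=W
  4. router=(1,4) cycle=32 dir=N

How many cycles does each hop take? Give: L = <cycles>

cyc[1] − cyc[0] = 20 − 16 = 4.
One hop costs L cycles, so L = 4.

L = 4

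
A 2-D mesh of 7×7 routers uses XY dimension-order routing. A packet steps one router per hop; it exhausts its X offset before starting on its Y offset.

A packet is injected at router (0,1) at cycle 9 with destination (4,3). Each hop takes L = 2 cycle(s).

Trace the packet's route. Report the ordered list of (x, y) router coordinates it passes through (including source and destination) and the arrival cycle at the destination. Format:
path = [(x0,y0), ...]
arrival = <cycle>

path = [(0,1), (1,1), (2,1), (3,1), (4,1), (4,2), (4,3)]
arrival = 21

#0 — 0,1 | c9
#1 — 1,1 | c11 | E
#2 — 2,1 | c13 | E
#3 — 3,1 | c15 | E
#4 — 4,1 | c17 | E
#5 — 4,2 | c19 | N
#6 — 4,3 | c21 | N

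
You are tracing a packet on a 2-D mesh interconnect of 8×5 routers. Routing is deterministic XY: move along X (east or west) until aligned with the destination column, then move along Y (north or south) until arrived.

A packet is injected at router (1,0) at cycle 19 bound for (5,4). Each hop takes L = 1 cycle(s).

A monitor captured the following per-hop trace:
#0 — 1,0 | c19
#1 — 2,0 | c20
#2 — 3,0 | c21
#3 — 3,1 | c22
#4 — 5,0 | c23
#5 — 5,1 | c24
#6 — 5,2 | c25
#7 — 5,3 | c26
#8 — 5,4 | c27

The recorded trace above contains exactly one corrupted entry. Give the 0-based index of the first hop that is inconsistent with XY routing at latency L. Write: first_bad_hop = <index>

[1] (+1,+0) / 1c ⇒ ok
[2] (+1,+0) / 1c ⇒ ok
[3] (+0,+1) / 1c ⇒ BAD: Y-move but x=3≠5

first_bad_hop = 3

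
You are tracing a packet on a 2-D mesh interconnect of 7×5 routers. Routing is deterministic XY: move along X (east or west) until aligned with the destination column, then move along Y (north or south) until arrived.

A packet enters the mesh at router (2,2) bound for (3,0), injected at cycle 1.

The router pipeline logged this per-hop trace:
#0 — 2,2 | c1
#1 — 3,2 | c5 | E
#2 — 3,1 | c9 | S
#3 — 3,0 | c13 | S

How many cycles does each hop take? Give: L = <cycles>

L = 4

Between hops 0 and 1 the cycle counter advances 5 − 1 = 4.
Per-hop latency L = Δcyc = 4.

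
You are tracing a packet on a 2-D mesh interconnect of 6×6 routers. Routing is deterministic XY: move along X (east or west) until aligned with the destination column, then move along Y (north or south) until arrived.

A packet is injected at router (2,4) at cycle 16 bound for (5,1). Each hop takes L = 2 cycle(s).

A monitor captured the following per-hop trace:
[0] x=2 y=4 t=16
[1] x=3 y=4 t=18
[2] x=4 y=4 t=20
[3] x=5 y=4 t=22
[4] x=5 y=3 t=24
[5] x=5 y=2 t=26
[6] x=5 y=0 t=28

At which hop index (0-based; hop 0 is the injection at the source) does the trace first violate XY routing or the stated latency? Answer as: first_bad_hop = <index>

first_bad_hop = 6

check 1→ d=(1,0) cyc+2: ok
check 2→ d=(1,0) cyc+2: ok
check 3→ d=(1,0) cyc+2: ok
check 4→ d=(0,-1) cyc+2: ok
check 5→ d=(0,-1) cyc+2: ok
check 6→ d=(0,-2) cyc+2: BAD: non-unit step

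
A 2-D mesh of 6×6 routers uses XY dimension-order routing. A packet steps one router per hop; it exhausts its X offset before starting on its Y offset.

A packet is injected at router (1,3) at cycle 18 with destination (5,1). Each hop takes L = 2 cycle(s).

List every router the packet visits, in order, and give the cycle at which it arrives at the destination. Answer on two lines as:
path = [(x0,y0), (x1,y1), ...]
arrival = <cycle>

path = [(1,3), (2,3), (3,3), (4,3), (5,3), (5,2), (5,1)]
arrival = 30

#0 — 1,3 | c18
#1 — 2,3 | c20 | E
#2 — 3,3 | c22 | E
#3 — 4,3 | c24 | E
#4 — 5,3 | c26 | E
#5 — 5,2 | c28 | S
#6 — 5,1 | c30 | S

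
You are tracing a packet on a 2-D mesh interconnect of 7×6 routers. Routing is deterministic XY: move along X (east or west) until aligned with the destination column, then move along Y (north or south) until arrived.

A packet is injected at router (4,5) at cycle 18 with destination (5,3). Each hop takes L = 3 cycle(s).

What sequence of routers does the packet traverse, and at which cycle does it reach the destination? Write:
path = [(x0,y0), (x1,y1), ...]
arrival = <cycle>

path = [(4,5), (5,5), (5,4), (5,3)]
arrival = 27

#0 — 4,5 | c18
#1 — 5,5 | c21 | E
#2 — 5,4 | c24 | S
#3 — 5,3 | c27 | S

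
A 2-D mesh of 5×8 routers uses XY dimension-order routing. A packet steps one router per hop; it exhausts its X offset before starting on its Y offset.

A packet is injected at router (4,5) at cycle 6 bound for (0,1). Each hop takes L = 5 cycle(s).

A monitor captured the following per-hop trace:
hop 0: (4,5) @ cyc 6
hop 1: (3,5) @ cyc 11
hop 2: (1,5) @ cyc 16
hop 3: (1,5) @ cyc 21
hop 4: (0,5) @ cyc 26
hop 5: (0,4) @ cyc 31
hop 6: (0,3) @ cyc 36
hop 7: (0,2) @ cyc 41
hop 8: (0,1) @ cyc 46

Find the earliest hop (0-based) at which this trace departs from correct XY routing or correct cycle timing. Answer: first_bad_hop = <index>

first_bad_hop = 2

  1: Δx=-1 Δy=+0 Δt=5 [ok]
  2: Δx=-2 Δy=+0 Δt=5 [BAD: non-unit step]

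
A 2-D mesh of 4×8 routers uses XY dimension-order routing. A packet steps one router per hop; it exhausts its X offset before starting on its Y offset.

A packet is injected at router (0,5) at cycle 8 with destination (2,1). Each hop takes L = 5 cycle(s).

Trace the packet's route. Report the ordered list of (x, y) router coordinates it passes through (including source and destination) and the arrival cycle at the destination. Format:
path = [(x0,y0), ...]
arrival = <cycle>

src (0,5)  cyc=8
E→(1,5)  cyc=13
E→(2,5)  cyc=18
S→(2,4)  cyc=23
S→(2,3)  cyc=28
S→(2,2)  cyc=33
S→(2,1)  cyc=38

path = [(0,5), (1,5), (2,5), (2,4), (2,3), (2,2), (2,1)]
arrival = 38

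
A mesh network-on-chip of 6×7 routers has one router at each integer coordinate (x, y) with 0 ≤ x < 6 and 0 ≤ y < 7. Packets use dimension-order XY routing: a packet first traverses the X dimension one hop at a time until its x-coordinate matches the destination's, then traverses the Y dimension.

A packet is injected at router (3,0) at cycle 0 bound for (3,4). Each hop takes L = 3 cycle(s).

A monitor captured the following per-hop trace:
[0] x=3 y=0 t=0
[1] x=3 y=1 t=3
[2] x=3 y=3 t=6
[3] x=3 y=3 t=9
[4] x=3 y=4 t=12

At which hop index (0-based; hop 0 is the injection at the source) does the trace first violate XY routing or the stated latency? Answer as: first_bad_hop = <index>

[1] (+0,+1) / 3c ⇒ ok
[2] (+0,+2) / 3c ⇒ BAD: non-unit step

first_bad_hop = 2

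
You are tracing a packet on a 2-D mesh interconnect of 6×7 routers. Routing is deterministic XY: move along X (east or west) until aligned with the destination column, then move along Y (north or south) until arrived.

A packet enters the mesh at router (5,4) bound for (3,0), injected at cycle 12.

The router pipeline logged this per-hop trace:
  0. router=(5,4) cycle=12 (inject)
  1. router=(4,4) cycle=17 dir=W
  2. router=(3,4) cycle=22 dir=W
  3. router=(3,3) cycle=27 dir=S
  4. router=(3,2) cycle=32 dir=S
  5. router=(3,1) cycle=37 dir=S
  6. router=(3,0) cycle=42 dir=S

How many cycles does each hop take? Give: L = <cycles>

L = 5

From hop 0 (12) to hop 1 (17): +5 cycles.
That increment is L by definition: L = 5.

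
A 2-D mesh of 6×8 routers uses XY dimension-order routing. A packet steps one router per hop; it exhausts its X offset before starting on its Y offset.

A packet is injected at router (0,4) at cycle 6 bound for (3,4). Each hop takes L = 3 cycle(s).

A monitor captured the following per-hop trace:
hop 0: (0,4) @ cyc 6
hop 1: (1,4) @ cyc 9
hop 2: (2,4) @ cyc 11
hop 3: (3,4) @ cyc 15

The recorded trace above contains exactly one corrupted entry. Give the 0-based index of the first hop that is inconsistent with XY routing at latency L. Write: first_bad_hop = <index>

check 1→ d=(1,0) cyc+3: ok
check 2→ d=(1,0) cyc+2: BAD: Δcyc=2≠L

first_bad_hop = 2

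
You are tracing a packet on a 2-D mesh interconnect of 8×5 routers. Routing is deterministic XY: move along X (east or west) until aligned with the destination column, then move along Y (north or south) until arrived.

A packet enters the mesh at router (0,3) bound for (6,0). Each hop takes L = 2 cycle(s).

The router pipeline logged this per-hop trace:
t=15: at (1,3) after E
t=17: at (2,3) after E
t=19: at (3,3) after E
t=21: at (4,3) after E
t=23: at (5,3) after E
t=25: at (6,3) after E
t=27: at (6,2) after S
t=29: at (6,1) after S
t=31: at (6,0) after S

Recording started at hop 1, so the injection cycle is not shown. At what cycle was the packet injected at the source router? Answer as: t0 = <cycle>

The first recorded entry is hop 1 at cycle 15.
t0 = cyc[1] − L = 15 − 2 = 13.

t0 = 13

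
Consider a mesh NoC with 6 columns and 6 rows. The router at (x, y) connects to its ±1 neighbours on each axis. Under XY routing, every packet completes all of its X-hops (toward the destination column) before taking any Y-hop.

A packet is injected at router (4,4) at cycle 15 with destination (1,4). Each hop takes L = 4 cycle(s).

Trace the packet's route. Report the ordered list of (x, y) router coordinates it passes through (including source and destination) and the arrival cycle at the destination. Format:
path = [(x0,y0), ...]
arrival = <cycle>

path = [(4,4), (3,4), (2,4), (1,4)]
arrival = 27

#0 — 4,4 | c15
#1 — 3,4 | c19 | W
#2 — 2,4 | c23 | W
#3 — 1,4 | c27 | W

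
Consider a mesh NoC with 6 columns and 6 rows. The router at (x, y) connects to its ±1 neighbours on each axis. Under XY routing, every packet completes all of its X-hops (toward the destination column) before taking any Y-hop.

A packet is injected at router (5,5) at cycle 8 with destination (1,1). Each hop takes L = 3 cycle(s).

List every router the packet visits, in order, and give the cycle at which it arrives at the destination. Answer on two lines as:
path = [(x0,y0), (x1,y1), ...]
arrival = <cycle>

path = [(5,5), (4,5), (3,5), (2,5), (1,5), (1,4), (1,3), (1,2), (1,1)]
arrival = 32

#0 — 5,5 | c8
#1 — 4,5 | c11 | W
#2 — 3,5 | c14 | W
#3 — 2,5 | c17 | W
#4 — 1,5 | c20 | W
#5 — 1,4 | c23 | S
#6 — 1,3 | c26 | S
#7 — 1,2 | c29 | S
#8 — 1,1 | c32 | S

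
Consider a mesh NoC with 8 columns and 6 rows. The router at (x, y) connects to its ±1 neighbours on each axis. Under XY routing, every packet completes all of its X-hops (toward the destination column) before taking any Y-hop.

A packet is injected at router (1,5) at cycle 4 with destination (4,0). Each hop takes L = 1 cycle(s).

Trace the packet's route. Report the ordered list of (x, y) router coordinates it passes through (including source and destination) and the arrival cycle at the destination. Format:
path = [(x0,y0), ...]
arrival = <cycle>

path = [(1,5), (2,5), (3,5), (4,5), (4,4), (4,3), (4,2), (4,1), (4,0)]
arrival = 12

#0 — 1,5 | c4
#1 — 2,5 | c5 | E
#2 — 3,5 | c6 | E
#3 — 4,5 | c7 | E
#4 — 4,4 | c8 | S
#5 — 4,3 | c9 | S
#6 — 4,2 | c10 | S
#7 — 4,1 | c11 | S
#8 — 4,0 | c12 | S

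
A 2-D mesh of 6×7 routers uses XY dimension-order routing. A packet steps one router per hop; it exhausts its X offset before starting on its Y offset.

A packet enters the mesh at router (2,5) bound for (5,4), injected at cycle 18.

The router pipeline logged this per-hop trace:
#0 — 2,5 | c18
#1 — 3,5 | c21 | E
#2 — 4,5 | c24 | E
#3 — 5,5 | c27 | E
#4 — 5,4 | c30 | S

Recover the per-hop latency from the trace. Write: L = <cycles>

L = 3

From hop 0 (18) to hop 1 (21): +3 cycles.
Each hop adds L, hence L = 3.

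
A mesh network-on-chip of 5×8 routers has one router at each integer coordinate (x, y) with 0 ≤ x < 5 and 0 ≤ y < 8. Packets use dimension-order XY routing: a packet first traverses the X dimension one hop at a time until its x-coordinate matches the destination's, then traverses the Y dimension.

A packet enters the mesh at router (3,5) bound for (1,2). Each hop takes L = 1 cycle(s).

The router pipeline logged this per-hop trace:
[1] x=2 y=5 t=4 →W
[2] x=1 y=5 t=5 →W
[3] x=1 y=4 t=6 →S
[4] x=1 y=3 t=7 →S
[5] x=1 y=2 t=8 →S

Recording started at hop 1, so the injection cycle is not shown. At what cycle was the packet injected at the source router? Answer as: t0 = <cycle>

The first recorded entry is hop 1 at cycle 4.
Therefore t0 = 4 − L = 3.

t0 = 3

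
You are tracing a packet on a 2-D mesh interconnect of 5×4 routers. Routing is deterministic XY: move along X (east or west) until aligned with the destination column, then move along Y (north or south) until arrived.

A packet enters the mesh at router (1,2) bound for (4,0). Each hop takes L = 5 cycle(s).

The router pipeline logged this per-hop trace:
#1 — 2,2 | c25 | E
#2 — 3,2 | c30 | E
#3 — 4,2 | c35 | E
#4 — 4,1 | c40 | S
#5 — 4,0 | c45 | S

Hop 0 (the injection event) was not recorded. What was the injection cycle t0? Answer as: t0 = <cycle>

Hop 1 reached at cycle 25; hop k is at t0 + k·L.
Subtract one hop: t0 = 25 − 5 = 20.

t0 = 20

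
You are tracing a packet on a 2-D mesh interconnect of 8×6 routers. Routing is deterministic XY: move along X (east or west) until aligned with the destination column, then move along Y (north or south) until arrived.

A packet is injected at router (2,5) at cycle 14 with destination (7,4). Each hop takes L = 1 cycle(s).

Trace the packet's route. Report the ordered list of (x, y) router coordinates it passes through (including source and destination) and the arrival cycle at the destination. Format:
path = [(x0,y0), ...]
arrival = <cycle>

hop 0: (2,5) @ cyc 14
hop 1: (3,5) @ cyc 15  [E]
hop 2: (4,5) @ cyc 16  [E]
hop 3: (5,5) @ cyc 17  [E]
hop 4: (6,5) @ cyc 18  [E]
hop 5: (7,5) @ cyc 19  [E]
hop 6: (7,4) @ cyc 20  [S]

path = [(2,5), (3,5), (4,5), (5,5), (6,5), (7,5), (7,4)]
arrival = 20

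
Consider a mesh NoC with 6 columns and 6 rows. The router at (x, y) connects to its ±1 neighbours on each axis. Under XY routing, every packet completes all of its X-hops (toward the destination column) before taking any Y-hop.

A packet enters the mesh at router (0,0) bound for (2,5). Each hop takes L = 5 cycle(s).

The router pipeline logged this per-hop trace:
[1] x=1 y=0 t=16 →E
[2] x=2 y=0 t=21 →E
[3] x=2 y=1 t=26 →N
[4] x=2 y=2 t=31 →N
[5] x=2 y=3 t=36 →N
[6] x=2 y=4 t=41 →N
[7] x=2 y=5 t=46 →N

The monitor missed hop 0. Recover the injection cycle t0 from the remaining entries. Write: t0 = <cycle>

cyc[1] = 16 and cyc[k] = t0 + k·L for every k.
Therefore t0 = 16 − L = 11.

t0 = 11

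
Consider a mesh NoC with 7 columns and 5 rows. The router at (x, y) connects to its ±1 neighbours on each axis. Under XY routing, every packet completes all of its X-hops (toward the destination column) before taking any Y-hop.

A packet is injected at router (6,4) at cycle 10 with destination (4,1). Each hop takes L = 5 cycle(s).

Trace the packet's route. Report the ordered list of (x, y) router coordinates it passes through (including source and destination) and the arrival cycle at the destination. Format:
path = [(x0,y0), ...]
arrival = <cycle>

path = [(6,4), (5,4), (4,4), (4,3), (4,2), (4,1)]
arrival = 35

t=10: at (6,4)
t=15: at (5,4) after W
t=20: at (4,4) after W
t=25: at (4,3) after S
t=30: at (4,2) after S
t=35: at (4,1) after S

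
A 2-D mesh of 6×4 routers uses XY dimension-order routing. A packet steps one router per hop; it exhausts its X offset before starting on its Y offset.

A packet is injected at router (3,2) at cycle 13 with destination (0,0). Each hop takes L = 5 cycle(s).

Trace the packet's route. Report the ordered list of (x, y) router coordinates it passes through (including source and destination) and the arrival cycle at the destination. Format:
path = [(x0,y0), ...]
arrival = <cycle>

t=13: at (3,2)
t=18: at (2,2) after W
t=23: at (1,2) after W
t=28: at (0,2) after W
t=33: at (0,1) after S
t=38: at (0,0) after S

path = [(3,2), (2,2), (1,2), (0,2), (0,1), (0,0)]
arrival = 38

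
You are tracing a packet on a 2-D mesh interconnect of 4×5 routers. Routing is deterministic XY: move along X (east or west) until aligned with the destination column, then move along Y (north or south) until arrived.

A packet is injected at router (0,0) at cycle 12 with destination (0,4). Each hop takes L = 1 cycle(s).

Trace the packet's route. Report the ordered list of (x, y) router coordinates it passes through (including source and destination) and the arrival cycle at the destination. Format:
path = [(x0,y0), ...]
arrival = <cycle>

path = [(0,0), (0,1), (0,2), (0,3), (0,4)]
arrival = 16

t=12: at (0,0)
t=13: at (0,1) after N
t=14: at (0,2) after N
t=15: at (0,3) after N
t=16: at (0,4) after N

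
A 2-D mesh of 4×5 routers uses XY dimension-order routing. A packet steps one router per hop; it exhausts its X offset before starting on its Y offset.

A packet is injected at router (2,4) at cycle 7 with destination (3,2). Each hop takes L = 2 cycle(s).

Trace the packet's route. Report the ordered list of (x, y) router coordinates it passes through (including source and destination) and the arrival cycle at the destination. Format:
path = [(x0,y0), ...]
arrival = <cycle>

#0 — 2,4 | c7
#1 — 3,4 | c9 | E
#2 — 3,3 | c11 | S
#3 — 3,2 | c13 | S

path = [(2,4), (3,4), (3,3), (3,2)]
arrival = 13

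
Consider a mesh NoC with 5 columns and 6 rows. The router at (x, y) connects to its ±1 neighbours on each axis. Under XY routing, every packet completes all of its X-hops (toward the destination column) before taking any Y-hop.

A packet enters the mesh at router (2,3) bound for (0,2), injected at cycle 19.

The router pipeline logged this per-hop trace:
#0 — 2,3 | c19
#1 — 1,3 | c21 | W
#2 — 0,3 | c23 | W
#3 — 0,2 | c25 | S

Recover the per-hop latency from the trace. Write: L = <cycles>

Δcyc across hop 0→1: 21 − 19 = 2.
That increment is L by definition: L = 2.

L = 2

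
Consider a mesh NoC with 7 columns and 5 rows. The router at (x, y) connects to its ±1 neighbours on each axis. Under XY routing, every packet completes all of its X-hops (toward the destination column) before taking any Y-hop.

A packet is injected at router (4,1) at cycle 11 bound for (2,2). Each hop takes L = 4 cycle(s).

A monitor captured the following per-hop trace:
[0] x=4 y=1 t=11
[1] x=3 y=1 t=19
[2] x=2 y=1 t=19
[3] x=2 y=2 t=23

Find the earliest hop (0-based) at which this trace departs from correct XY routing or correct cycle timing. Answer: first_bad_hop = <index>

check 1→ d=(-1,0) cyc+8: BAD: Δcyc=8≠L

first_bad_hop = 1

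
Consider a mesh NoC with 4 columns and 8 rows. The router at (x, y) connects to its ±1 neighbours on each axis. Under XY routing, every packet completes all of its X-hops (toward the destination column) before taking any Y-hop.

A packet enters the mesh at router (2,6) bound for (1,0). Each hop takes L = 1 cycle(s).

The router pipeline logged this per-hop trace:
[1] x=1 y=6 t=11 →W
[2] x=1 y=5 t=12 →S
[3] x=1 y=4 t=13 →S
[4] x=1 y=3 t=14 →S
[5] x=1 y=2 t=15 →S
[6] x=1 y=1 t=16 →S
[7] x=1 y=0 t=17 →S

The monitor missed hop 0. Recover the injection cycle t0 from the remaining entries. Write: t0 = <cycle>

t0 = 10

Hop 1 reached at cycle 11; hop k is at t0 + k·L.
Subtract one hop: t0 = 11 − 1 = 10.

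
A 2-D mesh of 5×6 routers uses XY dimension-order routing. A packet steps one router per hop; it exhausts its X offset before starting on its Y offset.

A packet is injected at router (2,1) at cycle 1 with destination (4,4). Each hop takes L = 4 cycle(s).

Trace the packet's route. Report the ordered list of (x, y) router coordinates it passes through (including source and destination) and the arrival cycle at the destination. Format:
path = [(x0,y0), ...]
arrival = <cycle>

t=1: at (2,1)
t=5: at (3,1) after E
t=9: at (4,1) after E
t=13: at (4,2) after N
t=17: at (4,3) after N
t=21: at (4,4) after N

path = [(2,1), (3,1), (4,1), (4,2), (4,3), (4,4)]
arrival = 21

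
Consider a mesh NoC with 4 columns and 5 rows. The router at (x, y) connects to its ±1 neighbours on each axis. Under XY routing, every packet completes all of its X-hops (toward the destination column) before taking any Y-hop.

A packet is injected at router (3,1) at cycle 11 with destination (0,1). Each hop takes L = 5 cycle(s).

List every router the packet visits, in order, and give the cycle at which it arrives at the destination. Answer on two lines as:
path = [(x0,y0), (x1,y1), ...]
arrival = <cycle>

hop 0: (3,1) @ cyc 11
hop 1: (2,1) @ cyc 16  [W]
hop 2: (1,1) @ cyc 21  [W]
hop 3: (0,1) @ cyc 26  [W]

path = [(3,1), (2,1), (1,1), (0,1)]
arrival = 26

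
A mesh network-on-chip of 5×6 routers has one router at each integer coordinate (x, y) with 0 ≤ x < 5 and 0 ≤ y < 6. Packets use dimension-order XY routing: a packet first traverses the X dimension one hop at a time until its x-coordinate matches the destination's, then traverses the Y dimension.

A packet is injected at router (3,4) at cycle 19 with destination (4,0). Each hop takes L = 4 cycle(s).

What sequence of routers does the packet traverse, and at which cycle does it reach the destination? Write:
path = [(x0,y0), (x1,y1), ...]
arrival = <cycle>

path = [(3,4), (4,4), (4,3), (4,2), (4,1), (4,0)]
arrival = 39

hop 0: (3,4) @ cyc 19
hop 1: (4,4) @ cyc 23  [E]
hop 2: (4,3) @ cyc 27  [S]
hop 3: (4,2) @ cyc 31  [S]
hop 4: (4,1) @ cyc 35  [S]
hop 5: (4,0) @ cyc 39  [S]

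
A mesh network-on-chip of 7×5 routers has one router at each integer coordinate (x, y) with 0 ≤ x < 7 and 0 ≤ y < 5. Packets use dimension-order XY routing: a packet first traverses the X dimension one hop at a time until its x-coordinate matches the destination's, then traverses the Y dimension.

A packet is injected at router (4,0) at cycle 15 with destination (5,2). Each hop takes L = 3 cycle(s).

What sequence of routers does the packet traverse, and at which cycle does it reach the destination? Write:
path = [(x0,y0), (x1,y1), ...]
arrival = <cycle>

t=15: at (4,0)
t=18: at (5,0) after E
t=21: at (5,1) after N
t=24: at (5,2) after N

path = [(4,0), (5,0), (5,1), (5,2)]
arrival = 24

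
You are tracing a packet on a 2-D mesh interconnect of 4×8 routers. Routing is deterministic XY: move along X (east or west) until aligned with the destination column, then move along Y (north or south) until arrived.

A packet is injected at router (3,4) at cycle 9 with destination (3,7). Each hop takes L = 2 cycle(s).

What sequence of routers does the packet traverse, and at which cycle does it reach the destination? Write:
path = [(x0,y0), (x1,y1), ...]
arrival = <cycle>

path = [(3,4), (3,5), (3,6), (3,7)]
arrival = 15

t=9: at (3,4)
t=11: at (3,5) after N
t=13: at (3,6) after N
t=15: at (3,7) after N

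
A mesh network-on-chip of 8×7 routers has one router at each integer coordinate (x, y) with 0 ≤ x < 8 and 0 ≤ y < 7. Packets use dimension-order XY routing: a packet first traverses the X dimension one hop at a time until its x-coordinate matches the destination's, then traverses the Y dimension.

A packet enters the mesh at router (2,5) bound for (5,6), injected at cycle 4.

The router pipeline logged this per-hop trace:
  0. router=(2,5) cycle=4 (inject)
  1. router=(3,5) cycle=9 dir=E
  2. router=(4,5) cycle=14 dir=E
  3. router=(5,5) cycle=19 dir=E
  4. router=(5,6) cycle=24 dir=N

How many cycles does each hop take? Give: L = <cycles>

Between hops 0 and 1 the cycle counter advances 9 − 4 = 5.
That increment is L by definition: L = 5.

L = 5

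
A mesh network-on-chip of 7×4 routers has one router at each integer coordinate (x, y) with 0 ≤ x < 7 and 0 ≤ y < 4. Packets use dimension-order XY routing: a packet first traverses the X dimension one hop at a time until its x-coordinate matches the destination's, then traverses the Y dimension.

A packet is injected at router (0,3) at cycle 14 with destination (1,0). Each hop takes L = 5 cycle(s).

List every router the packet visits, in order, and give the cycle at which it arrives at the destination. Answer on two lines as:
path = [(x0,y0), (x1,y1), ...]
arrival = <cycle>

  0. router=(0,3) cycle=14 (inject)
  1. router=(1,3) cycle=19 dir=E
  2. router=(1,2) cycle=24 dir=S
  3. router=(1,1) cycle=29 dir=S
  4. router=(1,0) cycle=34 dir=S

path = [(0,3), (1,3), (1,2), (1,1), (1,0)]
arrival = 34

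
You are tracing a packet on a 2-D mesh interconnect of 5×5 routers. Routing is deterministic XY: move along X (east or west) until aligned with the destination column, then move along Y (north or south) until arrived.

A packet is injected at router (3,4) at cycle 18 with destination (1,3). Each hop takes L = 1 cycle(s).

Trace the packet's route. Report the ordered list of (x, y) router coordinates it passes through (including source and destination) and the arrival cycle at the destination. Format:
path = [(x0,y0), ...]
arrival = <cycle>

hop 0: (3,4) @ cyc 18
hop 1: (2,4) @ cyc 19  [W]
hop 2: (1,4) @ cyc 20  [W]
hop 3: (1,3) @ cyc 21  [S]

path = [(3,4), (2,4), (1,4), (1,3)]
arrival = 21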